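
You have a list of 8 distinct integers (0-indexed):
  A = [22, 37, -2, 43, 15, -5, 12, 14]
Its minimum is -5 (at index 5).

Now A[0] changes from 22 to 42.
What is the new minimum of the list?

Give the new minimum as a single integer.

Old min = -5 (at index 5)
Change: A[0] 22 -> 42
Changed element was NOT the old min.
  New min = min(old_min, new_val) = min(-5, 42) = -5

Answer: -5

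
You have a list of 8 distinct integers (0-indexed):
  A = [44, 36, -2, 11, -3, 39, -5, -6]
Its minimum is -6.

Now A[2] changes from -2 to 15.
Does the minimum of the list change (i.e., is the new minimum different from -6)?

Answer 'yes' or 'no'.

Answer: no

Derivation:
Old min = -6
Change: A[2] -2 -> 15
Changed element was NOT the min; min changes only if 15 < -6.
New min = -6; changed? no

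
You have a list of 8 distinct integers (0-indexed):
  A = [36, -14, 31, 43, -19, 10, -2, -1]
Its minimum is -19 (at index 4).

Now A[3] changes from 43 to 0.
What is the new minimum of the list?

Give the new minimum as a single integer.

Old min = -19 (at index 4)
Change: A[3] 43 -> 0
Changed element was NOT the old min.
  New min = min(old_min, new_val) = min(-19, 0) = -19

Answer: -19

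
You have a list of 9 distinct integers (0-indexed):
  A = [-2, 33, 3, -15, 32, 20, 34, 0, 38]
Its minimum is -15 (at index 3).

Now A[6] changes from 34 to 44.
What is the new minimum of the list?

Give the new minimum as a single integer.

Answer: -15

Derivation:
Old min = -15 (at index 3)
Change: A[6] 34 -> 44
Changed element was NOT the old min.
  New min = min(old_min, new_val) = min(-15, 44) = -15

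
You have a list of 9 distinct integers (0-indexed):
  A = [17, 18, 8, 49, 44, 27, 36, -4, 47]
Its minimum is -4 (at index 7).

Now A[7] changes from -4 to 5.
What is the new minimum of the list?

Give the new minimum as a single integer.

Answer: 5

Derivation:
Old min = -4 (at index 7)
Change: A[7] -4 -> 5
Changed element WAS the min. Need to check: is 5 still <= all others?
  Min of remaining elements: 8
  New min = min(5, 8) = 5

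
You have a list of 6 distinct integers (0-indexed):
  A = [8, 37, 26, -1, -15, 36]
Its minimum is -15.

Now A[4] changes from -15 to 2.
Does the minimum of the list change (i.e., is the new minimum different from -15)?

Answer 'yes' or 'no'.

Old min = -15
Change: A[4] -15 -> 2
Changed element was the min; new min must be rechecked.
New min = -1; changed? yes

Answer: yes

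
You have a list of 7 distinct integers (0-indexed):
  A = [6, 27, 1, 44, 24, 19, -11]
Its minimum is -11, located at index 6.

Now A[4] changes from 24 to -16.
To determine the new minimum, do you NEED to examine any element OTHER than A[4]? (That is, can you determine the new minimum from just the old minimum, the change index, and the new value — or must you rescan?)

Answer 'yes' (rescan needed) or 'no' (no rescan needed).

Answer: no

Derivation:
Old min = -11 at index 6
Change at index 4: 24 -> -16
Index 4 was NOT the min. New min = min(-11, -16). No rescan of other elements needed.
Needs rescan: no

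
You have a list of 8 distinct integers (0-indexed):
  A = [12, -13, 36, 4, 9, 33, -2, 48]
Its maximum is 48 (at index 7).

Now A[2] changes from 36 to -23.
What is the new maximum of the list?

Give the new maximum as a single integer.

Answer: 48

Derivation:
Old max = 48 (at index 7)
Change: A[2] 36 -> -23
Changed element was NOT the old max.
  New max = max(old_max, new_val) = max(48, -23) = 48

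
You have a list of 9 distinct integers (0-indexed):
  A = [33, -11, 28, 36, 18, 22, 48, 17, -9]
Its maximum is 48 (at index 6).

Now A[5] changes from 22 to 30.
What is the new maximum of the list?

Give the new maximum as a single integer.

Old max = 48 (at index 6)
Change: A[5] 22 -> 30
Changed element was NOT the old max.
  New max = max(old_max, new_val) = max(48, 30) = 48

Answer: 48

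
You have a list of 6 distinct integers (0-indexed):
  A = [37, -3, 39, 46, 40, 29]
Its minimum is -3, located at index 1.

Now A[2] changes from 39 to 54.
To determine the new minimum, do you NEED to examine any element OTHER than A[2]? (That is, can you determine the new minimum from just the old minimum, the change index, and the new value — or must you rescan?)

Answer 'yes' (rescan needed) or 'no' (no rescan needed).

Answer: no

Derivation:
Old min = -3 at index 1
Change at index 2: 39 -> 54
Index 2 was NOT the min. New min = min(-3, 54). No rescan of other elements needed.
Needs rescan: no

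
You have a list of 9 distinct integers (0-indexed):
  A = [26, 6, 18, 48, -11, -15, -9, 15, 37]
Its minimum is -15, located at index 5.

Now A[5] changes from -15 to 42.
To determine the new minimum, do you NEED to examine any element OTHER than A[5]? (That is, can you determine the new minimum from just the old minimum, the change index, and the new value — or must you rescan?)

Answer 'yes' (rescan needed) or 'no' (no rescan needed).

Answer: yes

Derivation:
Old min = -15 at index 5
Change at index 5: -15 -> 42
Index 5 WAS the min and new value 42 > old min -15. Must rescan other elements to find the new min.
Needs rescan: yes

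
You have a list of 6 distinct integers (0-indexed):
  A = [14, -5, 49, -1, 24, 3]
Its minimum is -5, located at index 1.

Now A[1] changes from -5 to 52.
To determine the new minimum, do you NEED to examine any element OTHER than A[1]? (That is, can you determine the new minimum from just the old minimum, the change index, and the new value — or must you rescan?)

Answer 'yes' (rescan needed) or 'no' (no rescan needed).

Old min = -5 at index 1
Change at index 1: -5 -> 52
Index 1 WAS the min and new value 52 > old min -5. Must rescan other elements to find the new min.
Needs rescan: yes

Answer: yes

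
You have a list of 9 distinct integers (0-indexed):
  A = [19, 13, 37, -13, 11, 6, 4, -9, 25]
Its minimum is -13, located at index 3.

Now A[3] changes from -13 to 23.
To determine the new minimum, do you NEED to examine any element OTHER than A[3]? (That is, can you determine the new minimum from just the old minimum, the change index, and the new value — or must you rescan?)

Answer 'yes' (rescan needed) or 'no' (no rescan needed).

Old min = -13 at index 3
Change at index 3: -13 -> 23
Index 3 WAS the min and new value 23 > old min -13. Must rescan other elements to find the new min.
Needs rescan: yes

Answer: yes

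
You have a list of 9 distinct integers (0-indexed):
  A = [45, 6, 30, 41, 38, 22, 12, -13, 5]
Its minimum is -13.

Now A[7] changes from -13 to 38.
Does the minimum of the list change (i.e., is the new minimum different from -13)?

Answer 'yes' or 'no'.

Old min = -13
Change: A[7] -13 -> 38
Changed element was the min; new min must be rechecked.
New min = 5; changed? yes

Answer: yes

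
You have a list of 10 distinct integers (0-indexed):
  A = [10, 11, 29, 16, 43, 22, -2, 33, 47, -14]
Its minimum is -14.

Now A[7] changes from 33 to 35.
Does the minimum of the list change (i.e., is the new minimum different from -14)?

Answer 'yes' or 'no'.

Answer: no

Derivation:
Old min = -14
Change: A[7] 33 -> 35
Changed element was NOT the min; min changes only if 35 < -14.
New min = -14; changed? no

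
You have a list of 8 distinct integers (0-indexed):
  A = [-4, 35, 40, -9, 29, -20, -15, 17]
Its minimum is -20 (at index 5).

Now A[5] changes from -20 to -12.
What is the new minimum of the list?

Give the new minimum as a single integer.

Old min = -20 (at index 5)
Change: A[5] -20 -> -12
Changed element WAS the min. Need to check: is -12 still <= all others?
  Min of remaining elements: -15
  New min = min(-12, -15) = -15

Answer: -15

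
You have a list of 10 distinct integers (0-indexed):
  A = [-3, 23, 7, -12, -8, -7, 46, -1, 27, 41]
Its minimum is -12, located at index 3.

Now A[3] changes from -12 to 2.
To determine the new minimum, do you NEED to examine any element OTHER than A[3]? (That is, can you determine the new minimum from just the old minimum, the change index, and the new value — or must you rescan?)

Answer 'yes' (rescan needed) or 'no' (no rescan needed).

Old min = -12 at index 3
Change at index 3: -12 -> 2
Index 3 WAS the min and new value 2 > old min -12. Must rescan other elements to find the new min.
Needs rescan: yes

Answer: yes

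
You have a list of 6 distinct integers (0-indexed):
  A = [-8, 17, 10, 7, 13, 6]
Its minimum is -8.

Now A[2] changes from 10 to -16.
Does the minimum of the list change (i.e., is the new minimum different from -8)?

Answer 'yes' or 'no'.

Answer: yes

Derivation:
Old min = -8
Change: A[2] 10 -> -16
Changed element was NOT the min; min changes only if -16 < -8.
New min = -16; changed? yes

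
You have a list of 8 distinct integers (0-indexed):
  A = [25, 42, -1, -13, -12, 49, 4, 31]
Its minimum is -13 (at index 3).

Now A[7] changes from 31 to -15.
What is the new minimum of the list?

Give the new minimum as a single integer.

Old min = -13 (at index 3)
Change: A[7] 31 -> -15
Changed element was NOT the old min.
  New min = min(old_min, new_val) = min(-13, -15) = -15

Answer: -15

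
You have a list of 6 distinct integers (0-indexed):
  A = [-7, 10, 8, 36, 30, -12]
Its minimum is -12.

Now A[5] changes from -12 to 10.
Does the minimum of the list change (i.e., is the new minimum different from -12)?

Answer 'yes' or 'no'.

Old min = -12
Change: A[5] -12 -> 10
Changed element was the min; new min must be rechecked.
New min = -7; changed? yes

Answer: yes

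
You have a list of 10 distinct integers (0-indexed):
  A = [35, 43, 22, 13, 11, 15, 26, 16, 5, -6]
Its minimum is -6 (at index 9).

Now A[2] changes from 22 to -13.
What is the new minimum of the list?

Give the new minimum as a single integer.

Answer: -13

Derivation:
Old min = -6 (at index 9)
Change: A[2] 22 -> -13
Changed element was NOT the old min.
  New min = min(old_min, new_val) = min(-6, -13) = -13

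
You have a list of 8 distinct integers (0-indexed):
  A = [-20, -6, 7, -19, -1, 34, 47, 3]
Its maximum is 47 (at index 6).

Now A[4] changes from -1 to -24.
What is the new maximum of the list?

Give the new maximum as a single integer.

Answer: 47

Derivation:
Old max = 47 (at index 6)
Change: A[4] -1 -> -24
Changed element was NOT the old max.
  New max = max(old_max, new_val) = max(47, -24) = 47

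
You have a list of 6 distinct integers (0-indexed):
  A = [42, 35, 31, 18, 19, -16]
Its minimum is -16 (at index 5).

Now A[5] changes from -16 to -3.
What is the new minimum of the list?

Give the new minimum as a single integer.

Answer: -3

Derivation:
Old min = -16 (at index 5)
Change: A[5] -16 -> -3
Changed element WAS the min. Need to check: is -3 still <= all others?
  Min of remaining elements: 18
  New min = min(-3, 18) = -3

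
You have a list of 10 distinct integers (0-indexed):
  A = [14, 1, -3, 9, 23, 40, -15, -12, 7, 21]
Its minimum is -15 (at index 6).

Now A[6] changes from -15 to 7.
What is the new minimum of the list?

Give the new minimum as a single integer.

Answer: -12

Derivation:
Old min = -15 (at index 6)
Change: A[6] -15 -> 7
Changed element WAS the min. Need to check: is 7 still <= all others?
  Min of remaining elements: -12
  New min = min(7, -12) = -12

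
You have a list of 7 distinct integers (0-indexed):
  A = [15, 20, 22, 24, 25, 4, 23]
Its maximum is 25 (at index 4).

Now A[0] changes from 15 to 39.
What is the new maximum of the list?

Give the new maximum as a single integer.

Answer: 39

Derivation:
Old max = 25 (at index 4)
Change: A[0] 15 -> 39
Changed element was NOT the old max.
  New max = max(old_max, new_val) = max(25, 39) = 39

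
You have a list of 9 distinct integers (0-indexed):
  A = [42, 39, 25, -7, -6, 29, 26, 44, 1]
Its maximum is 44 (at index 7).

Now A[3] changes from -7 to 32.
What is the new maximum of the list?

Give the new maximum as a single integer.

Answer: 44

Derivation:
Old max = 44 (at index 7)
Change: A[3] -7 -> 32
Changed element was NOT the old max.
  New max = max(old_max, new_val) = max(44, 32) = 44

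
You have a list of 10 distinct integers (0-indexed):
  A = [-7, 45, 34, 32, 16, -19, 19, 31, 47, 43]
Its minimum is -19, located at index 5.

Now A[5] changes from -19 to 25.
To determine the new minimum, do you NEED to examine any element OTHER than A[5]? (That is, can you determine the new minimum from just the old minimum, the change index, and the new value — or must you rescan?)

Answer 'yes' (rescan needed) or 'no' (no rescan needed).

Old min = -19 at index 5
Change at index 5: -19 -> 25
Index 5 WAS the min and new value 25 > old min -19. Must rescan other elements to find the new min.
Needs rescan: yes

Answer: yes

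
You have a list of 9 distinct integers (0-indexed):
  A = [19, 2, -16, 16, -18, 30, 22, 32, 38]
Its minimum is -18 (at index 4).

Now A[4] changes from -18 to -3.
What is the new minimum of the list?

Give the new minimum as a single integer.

Old min = -18 (at index 4)
Change: A[4] -18 -> -3
Changed element WAS the min. Need to check: is -3 still <= all others?
  Min of remaining elements: -16
  New min = min(-3, -16) = -16

Answer: -16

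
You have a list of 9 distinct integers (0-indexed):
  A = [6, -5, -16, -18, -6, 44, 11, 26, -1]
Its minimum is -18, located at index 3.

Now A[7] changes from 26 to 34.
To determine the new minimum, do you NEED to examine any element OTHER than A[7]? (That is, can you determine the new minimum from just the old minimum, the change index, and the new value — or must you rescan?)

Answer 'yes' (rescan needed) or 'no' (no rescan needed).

Answer: no

Derivation:
Old min = -18 at index 3
Change at index 7: 26 -> 34
Index 7 was NOT the min. New min = min(-18, 34). No rescan of other elements needed.
Needs rescan: no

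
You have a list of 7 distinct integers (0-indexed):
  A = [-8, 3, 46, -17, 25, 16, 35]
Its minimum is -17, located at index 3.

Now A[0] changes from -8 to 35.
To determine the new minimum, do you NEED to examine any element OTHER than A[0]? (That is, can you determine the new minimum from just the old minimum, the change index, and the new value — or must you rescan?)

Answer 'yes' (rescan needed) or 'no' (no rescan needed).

Old min = -17 at index 3
Change at index 0: -8 -> 35
Index 0 was NOT the min. New min = min(-17, 35). No rescan of other elements needed.
Needs rescan: no

Answer: no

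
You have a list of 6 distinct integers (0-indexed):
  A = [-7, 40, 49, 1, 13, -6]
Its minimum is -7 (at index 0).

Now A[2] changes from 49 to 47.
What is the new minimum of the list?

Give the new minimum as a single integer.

Answer: -7

Derivation:
Old min = -7 (at index 0)
Change: A[2] 49 -> 47
Changed element was NOT the old min.
  New min = min(old_min, new_val) = min(-7, 47) = -7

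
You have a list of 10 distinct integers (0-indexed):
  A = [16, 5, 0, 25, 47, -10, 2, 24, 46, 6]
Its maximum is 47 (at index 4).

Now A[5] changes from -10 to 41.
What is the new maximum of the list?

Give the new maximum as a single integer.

Answer: 47

Derivation:
Old max = 47 (at index 4)
Change: A[5] -10 -> 41
Changed element was NOT the old max.
  New max = max(old_max, new_val) = max(47, 41) = 47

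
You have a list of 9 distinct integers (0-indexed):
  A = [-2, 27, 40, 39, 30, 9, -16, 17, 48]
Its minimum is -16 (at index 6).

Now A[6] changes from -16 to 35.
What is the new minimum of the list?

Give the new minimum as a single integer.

Old min = -16 (at index 6)
Change: A[6] -16 -> 35
Changed element WAS the min. Need to check: is 35 still <= all others?
  Min of remaining elements: -2
  New min = min(35, -2) = -2

Answer: -2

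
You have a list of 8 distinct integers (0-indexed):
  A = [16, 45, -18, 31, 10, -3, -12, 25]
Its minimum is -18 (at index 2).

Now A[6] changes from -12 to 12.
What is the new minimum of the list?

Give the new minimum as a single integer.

Old min = -18 (at index 2)
Change: A[6] -12 -> 12
Changed element was NOT the old min.
  New min = min(old_min, new_val) = min(-18, 12) = -18

Answer: -18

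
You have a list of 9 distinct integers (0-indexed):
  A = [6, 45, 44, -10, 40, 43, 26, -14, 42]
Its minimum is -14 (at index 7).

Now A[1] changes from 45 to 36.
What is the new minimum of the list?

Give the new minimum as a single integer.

Old min = -14 (at index 7)
Change: A[1] 45 -> 36
Changed element was NOT the old min.
  New min = min(old_min, new_val) = min(-14, 36) = -14

Answer: -14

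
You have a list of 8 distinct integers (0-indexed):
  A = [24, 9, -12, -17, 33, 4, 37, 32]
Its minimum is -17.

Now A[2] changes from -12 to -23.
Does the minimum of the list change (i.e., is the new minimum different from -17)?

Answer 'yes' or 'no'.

Answer: yes

Derivation:
Old min = -17
Change: A[2] -12 -> -23
Changed element was NOT the min; min changes only if -23 < -17.
New min = -23; changed? yes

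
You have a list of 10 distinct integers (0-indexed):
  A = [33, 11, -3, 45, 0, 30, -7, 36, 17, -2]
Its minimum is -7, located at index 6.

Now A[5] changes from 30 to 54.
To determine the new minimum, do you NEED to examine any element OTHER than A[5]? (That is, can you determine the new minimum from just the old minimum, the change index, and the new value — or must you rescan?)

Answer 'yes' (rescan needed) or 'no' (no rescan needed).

Old min = -7 at index 6
Change at index 5: 30 -> 54
Index 5 was NOT the min. New min = min(-7, 54). No rescan of other elements needed.
Needs rescan: no

Answer: no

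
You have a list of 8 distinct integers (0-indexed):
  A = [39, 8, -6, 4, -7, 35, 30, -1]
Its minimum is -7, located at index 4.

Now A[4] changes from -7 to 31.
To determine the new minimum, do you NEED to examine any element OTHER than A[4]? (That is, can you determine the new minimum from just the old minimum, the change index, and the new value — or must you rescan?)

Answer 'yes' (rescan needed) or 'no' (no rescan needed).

Old min = -7 at index 4
Change at index 4: -7 -> 31
Index 4 WAS the min and new value 31 > old min -7. Must rescan other elements to find the new min.
Needs rescan: yes

Answer: yes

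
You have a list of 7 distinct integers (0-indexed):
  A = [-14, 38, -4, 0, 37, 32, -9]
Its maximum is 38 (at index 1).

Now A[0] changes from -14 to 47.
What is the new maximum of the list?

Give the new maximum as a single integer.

Answer: 47

Derivation:
Old max = 38 (at index 1)
Change: A[0] -14 -> 47
Changed element was NOT the old max.
  New max = max(old_max, new_val) = max(38, 47) = 47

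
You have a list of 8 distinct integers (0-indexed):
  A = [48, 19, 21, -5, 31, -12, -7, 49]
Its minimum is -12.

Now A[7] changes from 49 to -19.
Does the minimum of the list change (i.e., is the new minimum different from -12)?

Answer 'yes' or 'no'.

Answer: yes

Derivation:
Old min = -12
Change: A[7] 49 -> -19
Changed element was NOT the min; min changes only if -19 < -12.
New min = -19; changed? yes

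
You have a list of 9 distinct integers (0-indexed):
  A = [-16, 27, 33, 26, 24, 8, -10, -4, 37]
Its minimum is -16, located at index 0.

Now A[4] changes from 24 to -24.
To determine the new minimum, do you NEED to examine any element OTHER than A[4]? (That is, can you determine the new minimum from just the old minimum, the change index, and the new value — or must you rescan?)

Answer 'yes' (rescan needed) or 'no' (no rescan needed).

Answer: no

Derivation:
Old min = -16 at index 0
Change at index 4: 24 -> -24
Index 4 was NOT the min. New min = min(-16, -24). No rescan of other elements needed.
Needs rescan: no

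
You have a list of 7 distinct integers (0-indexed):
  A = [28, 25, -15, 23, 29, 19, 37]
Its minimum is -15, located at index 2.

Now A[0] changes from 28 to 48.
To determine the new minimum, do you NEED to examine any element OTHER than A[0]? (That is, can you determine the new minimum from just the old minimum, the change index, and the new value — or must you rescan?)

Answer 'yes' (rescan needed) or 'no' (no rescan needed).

Old min = -15 at index 2
Change at index 0: 28 -> 48
Index 0 was NOT the min. New min = min(-15, 48). No rescan of other elements needed.
Needs rescan: no

Answer: no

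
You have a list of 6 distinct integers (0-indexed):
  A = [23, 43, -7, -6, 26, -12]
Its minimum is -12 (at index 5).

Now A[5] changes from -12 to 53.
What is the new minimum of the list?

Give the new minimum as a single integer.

Old min = -12 (at index 5)
Change: A[5] -12 -> 53
Changed element WAS the min. Need to check: is 53 still <= all others?
  Min of remaining elements: -7
  New min = min(53, -7) = -7

Answer: -7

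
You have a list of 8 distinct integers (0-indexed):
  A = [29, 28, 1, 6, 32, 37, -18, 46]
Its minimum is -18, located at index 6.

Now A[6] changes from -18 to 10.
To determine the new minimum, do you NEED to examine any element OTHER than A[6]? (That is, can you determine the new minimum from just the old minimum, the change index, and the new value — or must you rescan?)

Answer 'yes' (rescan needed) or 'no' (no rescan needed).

Old min = -18 at index 6
Change at index 6: -18 -> 10
Index 6 WAS the min and new value 10 > old min -18. Must rescan other elements to find the new min.
Needs rescan: yes

Answer: yes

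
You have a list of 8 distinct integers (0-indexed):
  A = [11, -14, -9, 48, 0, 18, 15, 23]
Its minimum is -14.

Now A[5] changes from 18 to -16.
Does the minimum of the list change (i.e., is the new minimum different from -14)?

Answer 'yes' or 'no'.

Old min = -14
Change: A[5] 18 -> -16
Changed element was NOT the min; min changes only if -16 < -14.
New min = -16; changed? yes

Answer: yes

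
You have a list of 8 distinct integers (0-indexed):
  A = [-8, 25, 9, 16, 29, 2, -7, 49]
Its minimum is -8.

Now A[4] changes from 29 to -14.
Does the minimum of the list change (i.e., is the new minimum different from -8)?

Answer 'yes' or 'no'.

Answer: yes

Derivation:
Old min = -8
Change: A[4] 29 -> -14
Changed element was NOT the min; min changes only if -14 < -8.
New min = -14; changed? yes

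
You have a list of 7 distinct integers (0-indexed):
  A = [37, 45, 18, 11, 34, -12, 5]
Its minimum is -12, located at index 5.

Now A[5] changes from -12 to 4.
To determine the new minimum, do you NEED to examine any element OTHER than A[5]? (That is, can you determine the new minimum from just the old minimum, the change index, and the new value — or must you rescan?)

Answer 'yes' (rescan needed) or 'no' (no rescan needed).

Old min = -12 at index 5
Change at index 5: -12 -> 4
Index 5 WAS the min and new value 4 > old min -12. Must rescan other elements to find the new min.
Needs rescan: yes

Answer: yes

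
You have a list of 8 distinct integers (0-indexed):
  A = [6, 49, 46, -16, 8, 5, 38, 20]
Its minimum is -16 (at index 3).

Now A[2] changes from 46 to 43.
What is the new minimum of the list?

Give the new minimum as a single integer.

Old min = -16 (at index 3)
Change: A[2] 46 -> 43
Changed element was NOT the old min.
  New min = min(old_min, new_val) = min(-16, 43) = -16

Answer: -16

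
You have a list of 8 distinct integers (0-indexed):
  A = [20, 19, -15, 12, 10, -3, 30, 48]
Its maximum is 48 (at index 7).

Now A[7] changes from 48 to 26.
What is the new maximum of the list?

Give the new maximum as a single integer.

Answer: 30

Derivation:
Old max = 48 (at index 7)
Change: A[7] 48 -> 26
Changed element WAS the max -> may need rescan.
  Max of remaining elements: 30
  New max = max(26, 30) = 30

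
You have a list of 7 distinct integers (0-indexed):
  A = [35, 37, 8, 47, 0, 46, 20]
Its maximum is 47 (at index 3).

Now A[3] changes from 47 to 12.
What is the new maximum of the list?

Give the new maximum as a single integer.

Answer: 46

Derivation:
Old max = 47 (at index 3)
Change: A[3] 47 -> 12
Changed element WAS the max -> may need rescan.
  Max of remaining elements: 46
  New max = max(12, 46) = 46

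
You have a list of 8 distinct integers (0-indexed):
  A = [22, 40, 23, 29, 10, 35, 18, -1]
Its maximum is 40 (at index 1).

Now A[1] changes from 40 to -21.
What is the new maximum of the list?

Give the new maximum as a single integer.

Old max = 40 (at index 1)
Change: A[1] 40 -> -21
Changed element WAS the max -> may need rescan.
  Max of remaining elements: 35
  New max = max(-21, 35) = 35

Answer: 35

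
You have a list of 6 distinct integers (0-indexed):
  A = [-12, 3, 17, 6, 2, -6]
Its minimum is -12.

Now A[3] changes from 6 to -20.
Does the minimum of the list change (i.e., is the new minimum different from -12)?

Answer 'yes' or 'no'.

Answer: yes

Derivation:
Old min = -12
Change: A[3] 6 -> -20
Changed element was NOT the min; min changes only if -20 < -12.
New min = -20; changed? yes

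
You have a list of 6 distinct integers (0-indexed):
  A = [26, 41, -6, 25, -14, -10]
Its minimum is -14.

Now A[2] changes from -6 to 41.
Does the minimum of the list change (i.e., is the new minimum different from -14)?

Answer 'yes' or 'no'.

Old min = -14
Change: A[2] -6 -> 41
Changed element was NOT the min; min changes only if 41 < -14.
New min = -14; changed? no

Answer: no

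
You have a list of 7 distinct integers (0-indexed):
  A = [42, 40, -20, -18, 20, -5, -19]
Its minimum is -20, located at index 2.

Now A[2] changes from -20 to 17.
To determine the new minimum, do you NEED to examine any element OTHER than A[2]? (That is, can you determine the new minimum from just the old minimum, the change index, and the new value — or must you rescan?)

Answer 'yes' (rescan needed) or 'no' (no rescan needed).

Answer: yes

Derivation:
Old min = -20 at index 2
Change at index 2: -20 -> 17
Index 2 WAS the min and new value 17 > old min -20. Must rescan other elements to find the new min.
Needs rescan: yes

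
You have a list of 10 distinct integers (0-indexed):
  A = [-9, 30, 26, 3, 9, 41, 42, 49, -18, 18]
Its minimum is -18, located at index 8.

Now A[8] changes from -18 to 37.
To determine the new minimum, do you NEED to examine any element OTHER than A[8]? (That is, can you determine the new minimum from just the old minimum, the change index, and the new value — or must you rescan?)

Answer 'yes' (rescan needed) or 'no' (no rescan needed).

Answer: yes

Derivation:
Old min = -18 at index 8
Change at index 8: -18 -> 37
Index 8 WAS the min and new value 37 > old min -18. Must rescan other elements to find the new min.
Needs rescan: yes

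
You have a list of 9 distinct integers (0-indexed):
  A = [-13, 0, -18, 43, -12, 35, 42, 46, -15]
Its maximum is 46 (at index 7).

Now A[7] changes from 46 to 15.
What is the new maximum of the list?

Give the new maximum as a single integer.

Old max = 46 (at index 7)
Change: A[7] 46 -> 15
Changed element WAS the max -> may need rescan.
  Max of remaining elements: 43
  New max = max(15, 43) = 43

Answer: 43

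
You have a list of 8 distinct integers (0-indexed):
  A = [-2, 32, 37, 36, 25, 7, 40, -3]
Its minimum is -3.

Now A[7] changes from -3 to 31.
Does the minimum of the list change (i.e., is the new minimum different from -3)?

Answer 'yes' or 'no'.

Answer: yes

Derivation:
Old min = -3
Change: A[7] -3 -> 31
Changed element was the min; new min must be rechecked.
New min = -2; changed? yes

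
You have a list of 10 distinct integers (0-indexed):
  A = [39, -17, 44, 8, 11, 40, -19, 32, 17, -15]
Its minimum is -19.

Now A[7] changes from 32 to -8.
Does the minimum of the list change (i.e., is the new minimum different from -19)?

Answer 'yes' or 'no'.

Answer: no

Derivation:
Old min = -19
Change: A[7] 32 -> -8
Changed element was NOT the min; min changes only if -8 < -19.
New min = -19; changed? no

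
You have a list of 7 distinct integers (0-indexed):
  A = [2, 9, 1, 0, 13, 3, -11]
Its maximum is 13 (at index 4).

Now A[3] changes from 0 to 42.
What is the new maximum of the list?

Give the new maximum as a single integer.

Old max = 13 (at index 4)
Change: A[3] 0 -> 42
Changed element was NOT the old max.
  New max = max(old_max, new_val) = max(13, 42) = 42

Answer: 42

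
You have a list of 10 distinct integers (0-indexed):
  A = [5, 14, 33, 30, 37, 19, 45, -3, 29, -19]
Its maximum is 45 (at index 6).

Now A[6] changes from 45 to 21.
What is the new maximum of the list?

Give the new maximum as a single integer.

Answer: 37

Derivation:
Old max = 45 (at index 6)
Change: A[6] 45 -> 21
Changed element WAS the max -> may need rescan.
  Max of remaining elements: 37
  New max = max(21, 37) = 37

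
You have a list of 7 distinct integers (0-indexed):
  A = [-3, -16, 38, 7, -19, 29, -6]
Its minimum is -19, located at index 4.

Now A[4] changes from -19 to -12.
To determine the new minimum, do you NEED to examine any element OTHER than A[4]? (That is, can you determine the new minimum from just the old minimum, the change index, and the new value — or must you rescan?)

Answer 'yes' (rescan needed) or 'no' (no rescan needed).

Answer: yes

Derivation:
Old min = -19 at index 4
Change at index 4: -19 -> -12
Index 4 WAS the min and new value -12 > old min -19. Must rescan other elements to find the new min.
Needs rescan: yes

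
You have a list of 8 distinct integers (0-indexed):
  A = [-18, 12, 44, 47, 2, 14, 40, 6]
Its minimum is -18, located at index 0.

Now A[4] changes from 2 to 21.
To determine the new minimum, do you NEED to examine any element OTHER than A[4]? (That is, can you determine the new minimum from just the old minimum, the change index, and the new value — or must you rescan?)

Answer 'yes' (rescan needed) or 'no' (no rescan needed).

Old min = -18 at index 0
Change at index 4: 2 -> 21
Index 4 was NOT the min. New min = min(-18, 21). No rescan of other elements needed.
Needs rescan: no

Answer: no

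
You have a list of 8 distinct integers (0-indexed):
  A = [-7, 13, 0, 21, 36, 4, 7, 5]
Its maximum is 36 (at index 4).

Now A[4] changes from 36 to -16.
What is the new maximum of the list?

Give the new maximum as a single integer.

Old max = 36 (at index 4)
Change: A[4] 36 -> -16
Changed element WAS the max -> may need rescan.
  Max of remaining elements: 21
  New max = max(-16, 21) = 21

Answer: 21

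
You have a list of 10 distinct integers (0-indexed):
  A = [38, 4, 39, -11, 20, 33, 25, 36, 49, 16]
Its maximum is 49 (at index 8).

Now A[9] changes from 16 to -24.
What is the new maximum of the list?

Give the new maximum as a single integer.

Answer: 49

Derivation:
Old max = 49 (at index 8)
Change: A[9] 16 -> -24
Changed element was NOT the old max.
  New max = max(old_max, new_val) = max(49, -24) = 49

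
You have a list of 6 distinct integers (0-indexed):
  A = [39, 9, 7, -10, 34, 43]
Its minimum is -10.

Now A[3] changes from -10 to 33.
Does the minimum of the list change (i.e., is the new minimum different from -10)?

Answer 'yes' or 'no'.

Old min = -10
Change: A[3] -10 -> 33
Changed element was the min; new min must be rechecked.
New min = 7; changed? yes

Answer: yes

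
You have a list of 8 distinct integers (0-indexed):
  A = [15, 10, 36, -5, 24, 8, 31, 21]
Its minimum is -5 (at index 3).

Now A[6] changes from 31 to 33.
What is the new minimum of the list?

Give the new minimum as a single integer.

Answer: -5

Derivation:
Old min = -5 (at index 3)
Change: A[6] 31 -> 33
Changed element was NOT the old min.
  New min = min(old_min, new_val) = min(-5, 33) = -5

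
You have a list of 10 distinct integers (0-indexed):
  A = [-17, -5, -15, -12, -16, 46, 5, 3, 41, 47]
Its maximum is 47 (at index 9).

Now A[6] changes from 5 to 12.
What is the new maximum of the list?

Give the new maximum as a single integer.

Answer: 47

Derivation:
Old max = 47 (at index 9)
Change: A[6] 5 -> 12
Changed element was NOT the old max.
  New max = max(old_max, new_val) = max(47, 12) = 47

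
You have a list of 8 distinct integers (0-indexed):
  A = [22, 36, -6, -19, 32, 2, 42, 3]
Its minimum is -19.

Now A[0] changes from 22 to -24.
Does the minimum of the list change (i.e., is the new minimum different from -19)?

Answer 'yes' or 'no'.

Old min = -19
Change: A[0] 22 -> -24
Changed element was NOT the min; min changes only if -24 < -19.
New min = -24; changed? yes

Answer: yes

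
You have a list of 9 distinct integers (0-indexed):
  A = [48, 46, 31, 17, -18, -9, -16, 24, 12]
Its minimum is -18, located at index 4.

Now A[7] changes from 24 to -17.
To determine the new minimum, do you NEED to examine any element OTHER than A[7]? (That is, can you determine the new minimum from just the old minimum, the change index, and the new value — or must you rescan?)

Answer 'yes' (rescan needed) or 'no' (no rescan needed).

Answer: no

Derivation:
Old min = -18 at index 4
Change at index 7: 24 -> -17
Index 7 was NOT the min. New min = min(-18, -17). No rescan of other elements needed.
Needs rescan: no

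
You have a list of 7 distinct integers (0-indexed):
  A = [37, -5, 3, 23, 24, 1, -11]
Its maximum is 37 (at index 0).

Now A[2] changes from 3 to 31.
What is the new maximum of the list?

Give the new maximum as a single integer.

Answer: 37

Derivation:
Old max = 37 (at index 0)
Change: A[2] 3 -> 31
Changed element was NOT the old max.
  New max = max(old_max, new_val) = max(37, 31) = 37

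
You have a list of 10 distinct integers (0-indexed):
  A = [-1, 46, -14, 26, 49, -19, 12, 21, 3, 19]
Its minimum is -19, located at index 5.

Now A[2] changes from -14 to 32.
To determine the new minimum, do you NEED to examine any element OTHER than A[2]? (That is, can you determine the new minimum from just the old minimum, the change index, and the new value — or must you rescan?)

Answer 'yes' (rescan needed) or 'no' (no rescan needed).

Answer: no

Derivation:
Old min = -19 at index 5
Change at index 2: -14 -> 32
Index 2 was NOT the min. New min = min(-19, 32). No rescan of other elements needed.
Needs rescan: no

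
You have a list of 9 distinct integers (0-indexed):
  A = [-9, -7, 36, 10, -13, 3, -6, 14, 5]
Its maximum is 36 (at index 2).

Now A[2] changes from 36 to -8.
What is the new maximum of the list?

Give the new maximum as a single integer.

Answer: 14

Derivation:
Old max = 36 (at index 2)
Change: A[2] 36 -> -8
Changed element WAS the max -> may need rescan.
  Max of remaining elements: 14
  New max = max(-8, 14) = 14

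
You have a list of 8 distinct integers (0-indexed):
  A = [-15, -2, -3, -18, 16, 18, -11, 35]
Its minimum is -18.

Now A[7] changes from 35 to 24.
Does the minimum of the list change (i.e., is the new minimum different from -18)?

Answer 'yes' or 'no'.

Old min = -18
Change: A[7] 35 -> 24
Changed element was NOT the min; min changes only if 24 < -18.
New min = -18; changed? no

Answer: no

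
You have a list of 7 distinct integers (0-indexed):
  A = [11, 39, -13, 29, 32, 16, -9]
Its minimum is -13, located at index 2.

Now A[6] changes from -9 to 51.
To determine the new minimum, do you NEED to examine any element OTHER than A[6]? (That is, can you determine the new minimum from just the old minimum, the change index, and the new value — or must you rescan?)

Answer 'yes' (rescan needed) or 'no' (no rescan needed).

Old min = -13 at index 2
Change at index 6: -9 -> 51
Index 6 was NOT the min. New min = min(-13, 51). No rescan of other elements needed.
Needs rescan: no

Answer: no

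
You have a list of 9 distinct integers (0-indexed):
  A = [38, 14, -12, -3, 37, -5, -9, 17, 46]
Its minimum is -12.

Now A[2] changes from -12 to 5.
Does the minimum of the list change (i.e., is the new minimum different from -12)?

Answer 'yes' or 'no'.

Answer: yes

Derivation:
Old min = -12
Change: A[2] -12 -> 5
Changed element was the min; new min must be rechecked.
New min = -9; changed? yes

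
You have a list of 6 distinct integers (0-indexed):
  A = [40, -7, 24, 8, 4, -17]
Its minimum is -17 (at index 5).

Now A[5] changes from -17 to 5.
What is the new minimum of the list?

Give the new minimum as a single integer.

Old min = -17 (at index 5)
Change: A[5] -17 -> 5
Changed element WAS the min. Need to check: is 5 still <= all others?
  Min of remaining elements: -7
  New min = min(5, -7) = -7

Answer: -7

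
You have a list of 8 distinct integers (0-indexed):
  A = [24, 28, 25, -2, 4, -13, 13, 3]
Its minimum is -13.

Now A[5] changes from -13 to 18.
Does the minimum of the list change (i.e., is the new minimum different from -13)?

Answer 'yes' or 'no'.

Answer: yes

Derivation:
Old min = -13
Change: A[5] -13 -> 18
Changed element was the min; new min must be rechecked.
New min = -2; changed? yes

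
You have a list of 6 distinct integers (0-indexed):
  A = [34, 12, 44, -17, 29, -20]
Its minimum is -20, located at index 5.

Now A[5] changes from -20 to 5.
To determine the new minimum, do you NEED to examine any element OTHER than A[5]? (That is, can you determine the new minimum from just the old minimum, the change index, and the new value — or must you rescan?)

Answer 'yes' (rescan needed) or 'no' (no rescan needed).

Answer: yes

Derivation:
Old min = -20 at index 5
Change at index 5: -20 -> 5
Index 5 WAS the min and new value 5 > old min -20. Must rescan other elements to find the new min.
Needs rescan: yes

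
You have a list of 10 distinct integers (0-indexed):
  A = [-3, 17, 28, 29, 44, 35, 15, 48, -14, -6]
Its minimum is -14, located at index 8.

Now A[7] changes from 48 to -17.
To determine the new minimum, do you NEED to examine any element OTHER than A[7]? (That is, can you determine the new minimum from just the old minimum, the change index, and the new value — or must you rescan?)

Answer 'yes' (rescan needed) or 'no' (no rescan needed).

Answer: no

Derivation:
Old min = -14 at index 8
Change at index 7: 48 -> -17
Index 7 was NOT the min. New min = min(-14, -17). No rescan of other elements needed.
Needs rescan: no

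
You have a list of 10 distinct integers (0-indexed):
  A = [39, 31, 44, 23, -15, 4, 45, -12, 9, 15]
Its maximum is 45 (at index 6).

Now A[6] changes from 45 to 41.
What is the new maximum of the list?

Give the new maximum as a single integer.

Old max = 45 (at index 6)
Change: A[6] 45 -> 41
Changed element WAS the max -> may need rescan.
  Max of remaining elements: 44
  New max = max(41, 44) = 44

Answer: 44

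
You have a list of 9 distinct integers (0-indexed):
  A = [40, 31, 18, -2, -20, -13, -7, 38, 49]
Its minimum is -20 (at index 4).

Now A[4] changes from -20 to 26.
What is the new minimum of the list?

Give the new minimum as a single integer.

Old min = -20 (at index 4)
Change: A[4] -20 -> 26
Changed element WAS the min. Need to check: is 26 still <= all others?
  Min of remaining elements: -13
  New min = min(26, -13) = -13

Answer: -13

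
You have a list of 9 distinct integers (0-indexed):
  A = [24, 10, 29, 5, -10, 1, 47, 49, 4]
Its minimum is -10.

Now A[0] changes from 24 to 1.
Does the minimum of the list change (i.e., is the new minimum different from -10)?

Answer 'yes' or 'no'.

Old min = -10
Change: A[0] 24 -> 1
Changed element was NOT the min; min changes only if 1 < -10.
New min = -10; changed? no

Answer: no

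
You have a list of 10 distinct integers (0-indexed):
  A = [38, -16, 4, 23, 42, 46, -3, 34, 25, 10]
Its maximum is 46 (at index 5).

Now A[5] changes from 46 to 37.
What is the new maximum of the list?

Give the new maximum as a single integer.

Answer: 42

Derivation:
Old max = 46 (at index 5)
Change: A[5] 46 -> 37
Changed element WAS the max -> may need rescan.
  Max of remaining elements: 42
  New max = max(37, 42) = 42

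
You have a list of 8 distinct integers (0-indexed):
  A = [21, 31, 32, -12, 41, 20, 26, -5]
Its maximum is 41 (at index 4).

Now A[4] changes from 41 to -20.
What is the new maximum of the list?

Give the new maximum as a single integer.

Answer: 32

Derivation:
Old max = 41 (at index 4)
Change: A[4] 41 -> -20
Changed element WAS the max -> may need rescan.
  Max of remaining elements: 32
  New max = max(-20, 32) = 32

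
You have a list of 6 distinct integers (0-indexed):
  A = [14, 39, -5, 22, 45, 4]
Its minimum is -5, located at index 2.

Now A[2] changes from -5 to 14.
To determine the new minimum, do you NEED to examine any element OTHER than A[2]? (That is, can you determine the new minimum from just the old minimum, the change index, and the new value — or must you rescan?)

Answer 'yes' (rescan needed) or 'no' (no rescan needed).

Answer: yes

Derivation:
Old min = -5 at index 2
Change at index 2: -5 -> 14
Index 2 WAS the min and new value 14 > old min -5. Must rescan other elements to find the new min.
Needs rescan: yes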